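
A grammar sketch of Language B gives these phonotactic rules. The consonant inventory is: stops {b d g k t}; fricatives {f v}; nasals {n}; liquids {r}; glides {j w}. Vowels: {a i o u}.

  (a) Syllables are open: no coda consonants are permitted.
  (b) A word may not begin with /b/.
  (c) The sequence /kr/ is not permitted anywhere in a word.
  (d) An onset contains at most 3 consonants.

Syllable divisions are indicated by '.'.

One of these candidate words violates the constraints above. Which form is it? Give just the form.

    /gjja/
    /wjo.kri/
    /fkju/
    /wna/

/wjo.kri/

/gjja/ — σ1 onset /gjj/ (3C), coda /∅/ ok → phonotactically legal
/wjo.kri/ — violates constraint (c): contains banned sequence /kr/ → phonotactically illegal
/fkju/ — σ1 onset /fkj/ (3C), coda /∅/ ok → phonotactically legal
/wna/ — σ1 onset /wn/ (2C), coda /∅/ ok → phonotactically legal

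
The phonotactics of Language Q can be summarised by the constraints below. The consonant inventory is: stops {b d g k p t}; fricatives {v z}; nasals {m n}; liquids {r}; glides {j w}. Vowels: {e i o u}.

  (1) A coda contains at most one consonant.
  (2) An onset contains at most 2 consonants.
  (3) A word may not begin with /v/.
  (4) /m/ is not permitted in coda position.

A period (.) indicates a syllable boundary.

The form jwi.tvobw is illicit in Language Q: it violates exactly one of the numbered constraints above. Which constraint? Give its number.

jwi.tvobw: syllable 2 coda /bw/ has 2 consonants (> 1).
This is a violation of constraint 1: "A coda contains at most one consonant."
The remaining constraints (2, 3, 4) are satisfied.

1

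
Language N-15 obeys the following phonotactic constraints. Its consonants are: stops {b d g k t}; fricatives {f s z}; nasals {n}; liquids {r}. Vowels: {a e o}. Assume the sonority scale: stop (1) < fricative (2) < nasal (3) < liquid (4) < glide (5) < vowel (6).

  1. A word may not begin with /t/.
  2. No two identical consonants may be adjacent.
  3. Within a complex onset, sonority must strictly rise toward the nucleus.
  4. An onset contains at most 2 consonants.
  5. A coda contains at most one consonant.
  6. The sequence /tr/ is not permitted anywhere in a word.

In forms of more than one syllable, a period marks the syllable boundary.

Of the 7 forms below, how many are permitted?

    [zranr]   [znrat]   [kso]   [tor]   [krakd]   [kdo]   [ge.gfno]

1

[zranr] — violates constraint 5: syllable 1 coda /nr/ has 2 consonants (> 1) → not permitted
[znrat] — violates constraint 4: syllable 1 onset /znr/ has 3 consonants (> 2) → not permitted
[kso] — σ1 onset /ks/ (1→2 rises), coda /∅/ ok → permitted
[tor] — violates constraint 1: word begins with /t/ → not permitted
[krakd] — violates constraint 5: syllable 1 coda /kd/ has 2 consonants (> 1) → not permitted
[kdo] — violates constraint 3: syllable 1 onset /kd/: /k/ (stop, 1) → /d/ (stop, 1) does not rise → not permitted
[ge.gfno] — violates constraint 4: syllable 2 onset /gfn/ has 3 consonants (> 2) → not permitted
Permitted: [kso] → 1.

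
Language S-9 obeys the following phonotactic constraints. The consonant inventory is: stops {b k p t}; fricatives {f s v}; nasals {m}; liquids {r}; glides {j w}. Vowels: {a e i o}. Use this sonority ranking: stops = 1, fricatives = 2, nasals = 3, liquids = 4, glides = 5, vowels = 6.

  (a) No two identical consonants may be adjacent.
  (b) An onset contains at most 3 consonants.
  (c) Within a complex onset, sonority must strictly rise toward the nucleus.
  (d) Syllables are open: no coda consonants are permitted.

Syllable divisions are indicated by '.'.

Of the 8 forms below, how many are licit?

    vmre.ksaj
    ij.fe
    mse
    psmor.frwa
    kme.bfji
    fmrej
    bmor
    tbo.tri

1

vmre.ksaj — violates constraint (d): syllable 2 coda /j/ has 1 consonant (> 0) → illicit
ij.fe — violates constraint (d): syllable 1 coda /j/ has 1 consonant (> 0) → illicit
mse — violates constraint (c): syllable 1 onset /ms/: /m/ (nasal, 3) → /s/ (fricative, 2) does not rise → illicit
psmor.frwa — violates constraint (d): syllable 1 coda /r/ has 1 consonant (> 0) → illicit
kme.bfji — σ1 onset /km/ (1→3 rises), coda /∅/ ok; σ2 onset /bfj/ (1→2→5 rises), coda /∅/ ok → licit
fmrej — violates constraint (d): syllable 1 coda /j/ has 1 consonant (> 0) → illicit
bmor — violates constraint (d): syllable 1 coda /r/ has 1 consonant (> 0) → illicit
tbo.tri — violates constraint (c): syllable 1 onset /tb/: /t/ (stop, 1) → /b/ (stop, 1) does not rise → illicit
Licit: kme.bfji → 1.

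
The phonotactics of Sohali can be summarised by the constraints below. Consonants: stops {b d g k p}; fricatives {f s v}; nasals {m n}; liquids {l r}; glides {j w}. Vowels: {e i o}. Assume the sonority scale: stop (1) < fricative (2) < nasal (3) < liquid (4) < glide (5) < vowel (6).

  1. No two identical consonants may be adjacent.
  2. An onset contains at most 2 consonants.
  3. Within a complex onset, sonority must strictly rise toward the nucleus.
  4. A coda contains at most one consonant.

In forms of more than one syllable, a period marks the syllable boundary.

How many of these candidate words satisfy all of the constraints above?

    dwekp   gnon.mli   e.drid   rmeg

dwekp — violates constraint 4: syllable 1 coda /kp/ has 2 consonants (> 1) → ill-formed
gnon.mli — σ1 onset /gn/ (1→3 rises), coda /n/ ok; σ2 onset /ml/ (3→4 rises), coda /∅/ ok → well-formed
e.drid — σ1 onset /∅/, coda /∅/ ok; σ2 onset /dr/ (1→4 rises), coda /d/ ok → well-formed
rmeg — violates constraint 3: syllable 1 onset /rm/: /r/ (liquid, 4) → /m/ (nasal, 3) does not rise → ill-formed
Well-formed: gnon.mli, e.drid → 2.

2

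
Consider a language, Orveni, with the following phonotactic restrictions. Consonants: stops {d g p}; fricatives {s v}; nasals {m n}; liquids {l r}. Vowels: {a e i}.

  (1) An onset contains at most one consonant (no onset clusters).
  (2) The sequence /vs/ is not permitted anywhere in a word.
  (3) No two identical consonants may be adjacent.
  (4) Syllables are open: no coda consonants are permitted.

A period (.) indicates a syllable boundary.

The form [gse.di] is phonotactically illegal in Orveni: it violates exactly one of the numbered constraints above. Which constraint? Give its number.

1

[gse.di]: syllable 1 onset /gs/ has 2 consonants (> 1).
This is a violation of constraint 1: "An onset contains at most one consonant (no onset clusters)."
The remaining constraints (2, 3, 4) are satisfied.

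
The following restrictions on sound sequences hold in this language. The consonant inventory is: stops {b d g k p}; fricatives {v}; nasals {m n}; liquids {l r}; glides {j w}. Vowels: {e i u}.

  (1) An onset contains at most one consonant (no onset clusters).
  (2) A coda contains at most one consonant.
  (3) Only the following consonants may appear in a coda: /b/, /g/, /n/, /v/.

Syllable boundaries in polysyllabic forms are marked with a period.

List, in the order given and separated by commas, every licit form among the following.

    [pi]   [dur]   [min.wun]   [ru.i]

[pi], [min.wun], [ru.i]

[pi] — σ1 onset /p/, coda /∅/ ok → licit
[dur] — violates constraint 3: syllable 1 coda contains /r/, which is not a licensed coda consonant → illicit
[min.wun] — σ1 onset /m/, coda /n/ ok; σ2 onset /w/, coda /n/ ok → licit
[ru.i] — σ1 onset /r/, coda /∅/ ok; σ2 onset /∅/, coda /∅/ ok → licit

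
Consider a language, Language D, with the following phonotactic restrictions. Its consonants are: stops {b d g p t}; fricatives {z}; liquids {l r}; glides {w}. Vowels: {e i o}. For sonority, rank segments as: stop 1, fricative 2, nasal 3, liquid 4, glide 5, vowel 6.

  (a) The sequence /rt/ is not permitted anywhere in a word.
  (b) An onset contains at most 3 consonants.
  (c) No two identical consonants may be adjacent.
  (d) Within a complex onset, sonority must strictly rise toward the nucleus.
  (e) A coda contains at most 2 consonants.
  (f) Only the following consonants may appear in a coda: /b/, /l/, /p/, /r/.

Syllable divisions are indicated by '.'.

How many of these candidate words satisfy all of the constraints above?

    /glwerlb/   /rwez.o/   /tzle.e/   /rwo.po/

2

/glwerlb/ — violates constraint (e): syllable 1 coda /rlb/ has 3 consonants (> 2) → ill-formed
/rwez.o/ — violates constraint (f): syllable 1 coda contains /z/, which is not a licensed coda consonant → ill-formed
/tzle.e/ — σ1 onset /tzl/ (1→2→4 rises), coda /∅/ ok; σ2 onset /∅/, coda /∅/ ok → well-formed
/rwo.po/ — σ1 onset /rw/ (4→5 rises), coda /∅/ ok; σ2 onset /p/, coda /∅/ ok → well-formed
Well-formed: /tzle.e/, /rwo.po/ → 2.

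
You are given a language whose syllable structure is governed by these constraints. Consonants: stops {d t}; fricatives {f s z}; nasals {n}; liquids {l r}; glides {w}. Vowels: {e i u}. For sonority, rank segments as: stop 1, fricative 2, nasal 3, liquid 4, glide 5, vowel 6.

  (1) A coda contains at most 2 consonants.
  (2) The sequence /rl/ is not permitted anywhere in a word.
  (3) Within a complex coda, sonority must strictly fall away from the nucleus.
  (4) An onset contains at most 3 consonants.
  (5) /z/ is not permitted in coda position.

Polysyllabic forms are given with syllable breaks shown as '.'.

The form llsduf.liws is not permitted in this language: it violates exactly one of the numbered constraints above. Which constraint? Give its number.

4

llsduf.liws: syllable 1 onset /llsd/ has 4 consonants (> 3).
This is a violation of constraint 4: "An onset contains at most 3 consonants."
The remaining constraints (1, 2, 3, 5) are satisfied.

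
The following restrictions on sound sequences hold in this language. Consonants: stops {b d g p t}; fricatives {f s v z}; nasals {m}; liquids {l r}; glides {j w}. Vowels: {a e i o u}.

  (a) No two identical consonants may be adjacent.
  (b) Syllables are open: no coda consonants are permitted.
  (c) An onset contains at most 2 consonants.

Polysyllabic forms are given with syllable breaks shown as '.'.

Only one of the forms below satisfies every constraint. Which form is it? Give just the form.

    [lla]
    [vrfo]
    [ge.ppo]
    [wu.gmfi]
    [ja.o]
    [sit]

[ja.o]

[lla] — violates constraint (a): adjacent identical consonants /ll/ → ill-formed
[vrfo] — violates constraint (c): syllable 1 onset /vrf/ has 3 consonants (> 2) → ill-formed
[ge.ppo] — violates constraint (a): adjacent identical consonants /pp/ → ill-formed
[wu.gmfi] — violates constraint (c): syllable 2 onset /gmf/ has 3 consonants (> 2) → ill-formed
[ja.o] — σ1 onset /j/, coda /∅/ ok; σ2 onset /∅/, coda /∅/ ok → well-formed
[sit] — violates constraint (b): syllable 1 coda /t/ has 1 consonant (> 0) → ill-formed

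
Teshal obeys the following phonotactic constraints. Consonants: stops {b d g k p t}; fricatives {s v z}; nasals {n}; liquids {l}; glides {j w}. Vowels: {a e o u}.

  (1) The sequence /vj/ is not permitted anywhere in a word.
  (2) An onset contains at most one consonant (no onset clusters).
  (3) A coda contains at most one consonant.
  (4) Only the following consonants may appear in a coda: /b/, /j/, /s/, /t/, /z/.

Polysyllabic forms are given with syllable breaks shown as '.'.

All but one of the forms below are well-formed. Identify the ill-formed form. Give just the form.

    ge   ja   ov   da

ov

ge — σ1 onset /g/, coda /∅/ ok → well-formed
ja — σ1 onset /j/, coda /∅/ ok → well-formed
ov — violates constraint 4: syllable 1 coda contains /v/, which is not a licensed coda consonant → ill-formed
da — σ1 onset /d/, coda /∅/ ok → well-formed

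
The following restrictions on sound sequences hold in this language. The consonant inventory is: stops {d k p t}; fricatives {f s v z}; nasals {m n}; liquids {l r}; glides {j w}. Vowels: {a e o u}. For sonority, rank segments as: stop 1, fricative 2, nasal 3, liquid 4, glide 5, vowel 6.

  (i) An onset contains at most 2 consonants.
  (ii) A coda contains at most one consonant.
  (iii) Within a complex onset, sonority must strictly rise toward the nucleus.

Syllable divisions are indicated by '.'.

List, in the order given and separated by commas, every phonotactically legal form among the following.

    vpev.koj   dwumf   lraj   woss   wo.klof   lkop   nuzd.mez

wo.klof

vpev.koj — violates constraint (iii): syllable 1 onset /vp/: /v/ (fricative, 2) → /p/ (stop, 1) does not rise → phonotactically illegal
dwumf — violates constraint (ii): syllable 1 coda /mf/ has 2 consonants (> 1) → phonotactically illegal
lraj — violates constraint (iii): syllable 1 onset /lr/: /l/ (liquid, 4) → /r/ (liquid, 4) does not rise → phonotactically illegal
woss — violates constraint (ii): syllable 1 coda /ss/ has 2 consonants (> 1) → phonotactically illegal
wo.klof — σ1 onset /w/, coda /∅/ ok; σ2 onset /kl/ (1→4 rises), coda /f/ ok → phonotactically legal
lkop — violates constraint (iii): syllable 1 onset /lk/: /l/ (liquid, 4) → /k/ (stop, 1) does not rise → phonotactically illegal
nuzd.mez — violates constraint (ii): syllable 1 coda /zd/ has 2 consonants (> 1) → phonotactically illegal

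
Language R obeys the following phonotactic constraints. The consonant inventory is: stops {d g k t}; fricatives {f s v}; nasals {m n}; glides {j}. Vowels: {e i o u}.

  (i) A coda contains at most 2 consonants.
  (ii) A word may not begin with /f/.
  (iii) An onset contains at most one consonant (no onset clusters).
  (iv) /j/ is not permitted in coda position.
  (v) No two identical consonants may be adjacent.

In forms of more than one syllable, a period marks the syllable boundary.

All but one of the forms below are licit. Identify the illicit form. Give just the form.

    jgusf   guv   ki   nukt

jgusf

jgusf — violates constraint (iii): syllable 1 onset /jg/ has 2 consonants (> 1) → illicit
guv — σ1 onset /g/, coda /v/ ok → licit
ki — σ1 onset /k/, coda /∅/ ok → licit
nukt — σ1 onset /n/, coda /kt/ (2C) ok → licit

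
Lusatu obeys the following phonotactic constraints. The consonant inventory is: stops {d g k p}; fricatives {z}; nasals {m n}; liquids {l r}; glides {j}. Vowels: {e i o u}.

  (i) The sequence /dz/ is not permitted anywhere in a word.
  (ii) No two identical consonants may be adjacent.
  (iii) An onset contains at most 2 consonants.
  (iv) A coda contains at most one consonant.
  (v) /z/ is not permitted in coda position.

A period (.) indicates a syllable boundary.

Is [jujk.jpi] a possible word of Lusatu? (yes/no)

[jujk.jpi] — violates constraint (iv): syllable 1 coda /jk/ has 2 consonants (> 1) → phonotactically illegal

no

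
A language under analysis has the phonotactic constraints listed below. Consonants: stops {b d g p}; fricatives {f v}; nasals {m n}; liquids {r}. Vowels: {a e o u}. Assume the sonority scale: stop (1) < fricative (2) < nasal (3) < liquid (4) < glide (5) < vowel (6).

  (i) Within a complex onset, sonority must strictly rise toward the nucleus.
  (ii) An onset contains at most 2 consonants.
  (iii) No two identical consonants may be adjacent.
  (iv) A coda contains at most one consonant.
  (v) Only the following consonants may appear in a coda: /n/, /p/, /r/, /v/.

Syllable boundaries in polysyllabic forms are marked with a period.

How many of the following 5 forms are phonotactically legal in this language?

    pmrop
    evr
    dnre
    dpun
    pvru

pmrop — violates constraint (ii): syllable 1 onset /pmr/ has 3 consonants (> 2) → phonotactically illegal
evr — violates constraint (iv): syllable 1 coda /vr/ has 2 consonants (> 1) → phonotactically illegal
dnre — violates constraint (ii): syllable 1 onset /dnr/ has 3 consonants (> 2) → phonotactically illegal
dpun — violates constraint (i): syllable 1 onset /dp/: /d/ (stop, 1) → /p/ (stop, 1) does not rise → phonotactically illegal
pvru — violates constraint (ii): syllable 1 onset /pvr/ has 3 consonants (> 2) → phonotactically illegal
No form is phonotactically legal → 0.

0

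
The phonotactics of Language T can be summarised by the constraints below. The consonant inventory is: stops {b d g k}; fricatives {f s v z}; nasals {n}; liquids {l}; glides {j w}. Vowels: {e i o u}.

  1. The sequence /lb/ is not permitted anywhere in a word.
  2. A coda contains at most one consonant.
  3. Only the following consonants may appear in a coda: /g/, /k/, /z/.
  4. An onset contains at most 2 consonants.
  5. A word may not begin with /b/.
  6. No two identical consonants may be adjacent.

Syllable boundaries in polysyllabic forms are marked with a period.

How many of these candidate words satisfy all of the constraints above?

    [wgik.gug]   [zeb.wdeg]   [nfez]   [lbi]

[wgik.gug] — σ1 onset /wg/ (2C), coda /k/ ok; σ2 onset /g/, coda /g/ ok → licit
[zeb.wdeg] — violates constraint 3: syllable 1 coda contains /b/, which is not a licensed coda consonant → illicit
[nfez] — σ1 onset /nf/ (2C), coda /z/ ok → licit
[lbi] — violates constraint 1: contains banned sequence /lb/ → illicit
Licit: [wgik.gug], [nfez] → 2.

2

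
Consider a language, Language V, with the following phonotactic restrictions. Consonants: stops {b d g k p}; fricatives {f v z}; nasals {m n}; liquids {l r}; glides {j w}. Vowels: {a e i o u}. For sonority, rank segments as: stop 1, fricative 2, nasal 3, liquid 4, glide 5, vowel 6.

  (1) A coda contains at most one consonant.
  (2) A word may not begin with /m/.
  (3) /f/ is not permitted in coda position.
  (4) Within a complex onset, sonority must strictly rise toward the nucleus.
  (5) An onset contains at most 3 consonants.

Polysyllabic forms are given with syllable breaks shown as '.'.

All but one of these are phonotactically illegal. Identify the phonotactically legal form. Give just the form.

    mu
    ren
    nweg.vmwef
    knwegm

mu — violates constraint 2: word begins with /m/ → phonotactically illegal
ren — σ1 onset /r/, coda /n/ ok → phonotactically legal
nweg.vmwef — violates constraint 3: syllable 2 coda contains /f/ → phonotactically illegal
knwegm — violates constraint 1: syllable 1 coda /gm/ has 2 consonants (> 1) → phonotactically illegal

ren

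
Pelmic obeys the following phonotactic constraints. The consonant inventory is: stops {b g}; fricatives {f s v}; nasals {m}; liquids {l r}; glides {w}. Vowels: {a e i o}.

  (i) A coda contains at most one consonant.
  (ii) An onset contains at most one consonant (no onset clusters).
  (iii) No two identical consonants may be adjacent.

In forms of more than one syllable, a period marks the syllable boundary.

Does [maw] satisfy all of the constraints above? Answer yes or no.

yes

[maw] — σ1 onset /m/, coda /w/ ok → phonotactically legal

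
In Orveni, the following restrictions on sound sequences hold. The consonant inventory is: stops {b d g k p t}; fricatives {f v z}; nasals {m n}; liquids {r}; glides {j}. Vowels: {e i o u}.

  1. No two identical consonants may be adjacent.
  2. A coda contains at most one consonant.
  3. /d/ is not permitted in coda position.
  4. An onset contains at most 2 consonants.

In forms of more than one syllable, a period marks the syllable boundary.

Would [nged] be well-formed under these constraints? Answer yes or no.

no

[nged] — violates constraint 3: syllable 1 coda contains /d/ → ill-formed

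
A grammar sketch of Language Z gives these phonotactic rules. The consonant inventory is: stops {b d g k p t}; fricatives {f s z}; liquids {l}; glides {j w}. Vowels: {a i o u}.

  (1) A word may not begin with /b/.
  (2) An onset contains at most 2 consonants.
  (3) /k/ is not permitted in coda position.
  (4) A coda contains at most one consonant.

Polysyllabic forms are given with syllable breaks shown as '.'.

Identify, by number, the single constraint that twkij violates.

2

twkij: syllable 1 onset /twk/ has 3 consonants (> 2).
This is a violation of constraint 2: "An onset contains at most 2 consonants."
The remaining constraints (1, 3, 4) are satisfied.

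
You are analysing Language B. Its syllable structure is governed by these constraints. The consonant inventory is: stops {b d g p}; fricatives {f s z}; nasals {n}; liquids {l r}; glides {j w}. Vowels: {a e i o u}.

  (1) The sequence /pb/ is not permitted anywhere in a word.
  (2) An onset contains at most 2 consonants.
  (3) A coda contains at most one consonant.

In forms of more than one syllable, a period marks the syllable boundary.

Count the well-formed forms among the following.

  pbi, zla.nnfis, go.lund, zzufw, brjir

pbi — violates constraint 1: contains banned sequence /pb/ → ill-formed
zla.nnfis — violates constraint 2: syllable 2 onset /nnf/ has 3 consonants (> 2) → ill-formed
go.lund — violates constraint 3: syllable 2 coda /nd/ has 2 consonants (> 1) → ill-formed
zzufw — violates constraint 3: syllable 1 coda /fw/ has 2 consonants (> 1) → ill-formed
brjir — violates constraint 2: syllable 1 onset /brj/ has 3 consonants (> 2) → ill-formed
No form is well-formed → 0.

0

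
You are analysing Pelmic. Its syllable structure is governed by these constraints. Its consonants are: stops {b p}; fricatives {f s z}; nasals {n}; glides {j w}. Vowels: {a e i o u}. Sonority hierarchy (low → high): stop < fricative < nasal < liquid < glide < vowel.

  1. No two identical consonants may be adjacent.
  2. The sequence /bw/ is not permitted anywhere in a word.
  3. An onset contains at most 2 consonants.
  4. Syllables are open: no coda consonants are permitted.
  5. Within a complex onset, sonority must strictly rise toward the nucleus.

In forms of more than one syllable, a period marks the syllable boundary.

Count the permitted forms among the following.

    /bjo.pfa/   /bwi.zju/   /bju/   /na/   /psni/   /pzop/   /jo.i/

/bjo.pfa/ — σ1 onset /bj/ (1→5 rises), coda /∅/ ok; σ2 onset /pf/ (1→2 rises), coda /∅/ ok → permitted
/bwi.zju/ — violates constraint 2: contains banned sequence /bw/ → not permitted
/bju/ — σ1 onset /bj/ (1→5 rises), coda /∅/ ok → permitted
/na/ — σ1 onset /n/, coda /∅/ ok → permitted
/psni/ — violates constraint 3: syllable 1 onset /psn/ has 3 consonants (> 2) → not permitted
/pzop/ — violates constraint 4: syllable 1 coda /p/ has 1 consonant (> 0) → not permitted
/jo.i/ — σ1 onset /j/, coda /∅/ ok; σ2 onset /∅/, coda /∅/ ok → permitted
Permitted: /bjo.pfa/, /bju/, /na/, /jo.i/ → 4.

4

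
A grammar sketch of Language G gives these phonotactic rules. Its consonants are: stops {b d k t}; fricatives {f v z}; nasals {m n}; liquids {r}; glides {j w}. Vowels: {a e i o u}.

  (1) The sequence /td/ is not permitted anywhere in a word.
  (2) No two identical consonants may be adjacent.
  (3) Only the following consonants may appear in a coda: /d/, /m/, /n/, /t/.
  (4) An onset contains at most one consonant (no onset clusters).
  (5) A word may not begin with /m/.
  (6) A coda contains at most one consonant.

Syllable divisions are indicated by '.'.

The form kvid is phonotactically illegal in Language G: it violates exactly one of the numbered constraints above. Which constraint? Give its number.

kvid: syllable 1 onset /kv/ has 2 consonants (> 1).
This is a violation of constraint 4: "An onset contains at most one consonant (no onset clusters)."
The remaining constraints (1, 2, 3, 5, 6) are satisfied.

4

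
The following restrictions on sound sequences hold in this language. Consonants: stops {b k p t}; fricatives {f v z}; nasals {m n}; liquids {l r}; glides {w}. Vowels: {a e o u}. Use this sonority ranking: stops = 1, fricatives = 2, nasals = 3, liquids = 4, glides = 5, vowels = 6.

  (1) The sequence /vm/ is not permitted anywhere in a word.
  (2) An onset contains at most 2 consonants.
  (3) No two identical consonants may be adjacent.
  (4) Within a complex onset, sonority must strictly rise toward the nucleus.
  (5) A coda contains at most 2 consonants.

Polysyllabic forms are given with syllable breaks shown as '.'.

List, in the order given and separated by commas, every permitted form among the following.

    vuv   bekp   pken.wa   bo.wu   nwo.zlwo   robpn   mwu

vuv — σ1 onset /v/, coda /v/ ok → permitted
bekp — σ1 onset /b/, coda /kp/ (2C) ok → permitted
pken.wa — violates constraint 4: syllable 1 onset /pk/: /p/ (stop, 1) → /k/ (stop, 1) does not rise → not permitted
bo.wu — σ1 onset /b/, coda /∅/ ok; σ2 onset /w/, coda /∅/ ok → permitted
nwo.zlwo — violates constraint 2: syllable 2 onset /zlw/ has 3 consonants (> 2) → not permitted
robpn — violates constraint 5: syllable 1 coda /bpn/ has 3 consonants (> 2) → not permitted
mwu — σ1 onset /mw/ (3→5 rises), coda /∅/ ok → permitted

vuv, bekp, bo.wu, mwu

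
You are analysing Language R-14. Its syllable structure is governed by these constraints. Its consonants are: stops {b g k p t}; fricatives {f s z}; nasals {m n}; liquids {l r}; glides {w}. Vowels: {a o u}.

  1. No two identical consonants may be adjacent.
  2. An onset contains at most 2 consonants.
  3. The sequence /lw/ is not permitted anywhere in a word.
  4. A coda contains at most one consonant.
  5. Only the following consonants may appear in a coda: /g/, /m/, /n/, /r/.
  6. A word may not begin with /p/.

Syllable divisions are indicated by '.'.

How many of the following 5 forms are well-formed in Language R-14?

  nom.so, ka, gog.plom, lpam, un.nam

nom.so — σ1 onset /n/, coda /m/ ok; σ2 onset /s/, coda /∅/ ok → well-formed
ka — σ1 onset /k/, coda /∅/ ok → well-formed
gog.plom — σ1 onset /g/, coda /g/ ok; σ2 onset /pl/ (2C), coda /m/ ok → well-formed
lpam — σ1 onset /lp/ (2C), coda /m/ ok → well-formed
un.nam — violates constraint 1: adjacent identical consonants /nn/ → ill-formed
Well-formed: nom.so, ka, gog.plom, lpam → 4.

4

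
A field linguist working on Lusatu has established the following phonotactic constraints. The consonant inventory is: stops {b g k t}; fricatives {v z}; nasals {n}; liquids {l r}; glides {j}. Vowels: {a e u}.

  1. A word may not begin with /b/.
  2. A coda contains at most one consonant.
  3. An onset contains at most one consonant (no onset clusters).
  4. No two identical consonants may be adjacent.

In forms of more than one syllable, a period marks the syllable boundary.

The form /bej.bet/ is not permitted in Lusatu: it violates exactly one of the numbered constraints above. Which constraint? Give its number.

1

/bej.bet/: word begins with /b/.
This is a violation of constraint 1: "A word may not begin with /b/."
The remaining constraints (2, 3, 4) are satisfied.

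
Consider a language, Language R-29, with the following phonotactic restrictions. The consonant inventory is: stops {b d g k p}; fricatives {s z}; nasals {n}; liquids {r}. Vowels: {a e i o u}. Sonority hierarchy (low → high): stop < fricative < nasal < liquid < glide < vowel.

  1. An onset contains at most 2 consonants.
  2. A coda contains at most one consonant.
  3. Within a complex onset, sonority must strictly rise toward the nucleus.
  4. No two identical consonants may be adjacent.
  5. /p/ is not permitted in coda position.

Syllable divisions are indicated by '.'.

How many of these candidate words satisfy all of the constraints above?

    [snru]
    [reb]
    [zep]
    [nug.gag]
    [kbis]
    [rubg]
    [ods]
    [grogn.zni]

1

[snru] — violates constraint 1: syllable 1 onset /snr/ has 3 consonants (> 2) → ill-formed
[reb] — σ1 onset /r/, coda /b/ ok → well-formed
[zep] — violates constraint 5: syllable 1 coda contains /p/ → ill-formed
[nug.gag] — violates constraint 4: adjacent identical consonants /gg/ → ill-formed
[kbis] — violates constraint 3: syllable 1 onset /kb/: /k/ (stop, 1) → /b/ (stop, 1) does not rise → ill-formed
[rubg] — violates constraint 2: syllable 1 coda /bg/ has 2 consonants (> 1) → ill-formed
[ods] — violates constraint 2: syllable 1 coda /ds/ has 2 consonants (> 1) → ill-formed
[grogn.zni] — violates constraint 2: syllable 1 coda /gn/ has 2 consonants (> 1) → ill-formed
Well-formed: [reb] → 1.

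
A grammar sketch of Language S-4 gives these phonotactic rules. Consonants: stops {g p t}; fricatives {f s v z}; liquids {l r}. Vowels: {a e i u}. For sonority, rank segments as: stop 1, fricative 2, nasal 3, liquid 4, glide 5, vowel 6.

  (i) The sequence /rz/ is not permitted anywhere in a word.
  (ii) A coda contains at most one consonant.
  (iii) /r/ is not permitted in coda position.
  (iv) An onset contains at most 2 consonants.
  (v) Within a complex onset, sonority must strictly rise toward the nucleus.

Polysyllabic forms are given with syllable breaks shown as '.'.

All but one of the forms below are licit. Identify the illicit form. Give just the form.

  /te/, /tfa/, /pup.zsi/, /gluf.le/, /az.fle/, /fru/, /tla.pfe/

/pup.zsi/

/te/ — σ1 onset /t/, coda /∅/ ok → licit
/tfa/ — σ1 onset /tf/ (1→2 rises), coda /∅/ ok → licit
/pup.zsi/ — violates constraint (v): syllable 2 onset /zs/: /z/ (fricative, 2) → /s/ (fricative, 2) does not rise → illicit
/gluf.le/ — σ1 onset /gl/ (1→4 rises), coda /f/ ok; σ2 onset /l/, coda /∅/ ok → licit
/az.fle/ — σ1 onset /∅/, coda /z/ ok; σ2 onset /fl/ (2→4 rises), coda /∅/ ok → licit
/fru/ — σ1 onset /fr/ (2→4 rises), coda /∅/ ok → licit
/tla.pfe/ — σ1 onset /tl/ (1→4 rises), coda /∅/ ok; σ2 onset /pf/ (1→2 rises), coda /∅/ ok → licit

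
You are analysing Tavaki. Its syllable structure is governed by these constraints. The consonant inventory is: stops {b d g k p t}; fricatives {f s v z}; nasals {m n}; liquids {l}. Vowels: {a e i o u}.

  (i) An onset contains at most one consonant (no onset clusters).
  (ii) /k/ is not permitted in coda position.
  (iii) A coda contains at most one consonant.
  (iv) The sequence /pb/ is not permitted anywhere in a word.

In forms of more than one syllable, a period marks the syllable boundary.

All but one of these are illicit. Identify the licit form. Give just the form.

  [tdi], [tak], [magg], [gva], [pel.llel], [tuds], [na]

[na]

[tdi] — violates constraint (i): syllable 1 onset /td/ has 2 consonants (> 1) → illicit
[tak] — violates constraint (ii): syllable 1 coda contains /k/ → illicit
[magg] — violates constraint (iii): syllable 1 coda /gg/ has 2 consonants (> 1) → illicit
[gva] — violates constraint (i): syllable 1 onset /gv/ has 2 consonants (> 1) → illicit
[pel.llel] — violates constraint (i): syllable 2 onset /ll/ has 2 consonants (> 1) → illicit
[tuds] — violates constraint (iii): syllable 1 coda /ds/ has 2 consonants (> 1) → illicit
[na] — σ1 onset /n/, coda /∅/ ok → licit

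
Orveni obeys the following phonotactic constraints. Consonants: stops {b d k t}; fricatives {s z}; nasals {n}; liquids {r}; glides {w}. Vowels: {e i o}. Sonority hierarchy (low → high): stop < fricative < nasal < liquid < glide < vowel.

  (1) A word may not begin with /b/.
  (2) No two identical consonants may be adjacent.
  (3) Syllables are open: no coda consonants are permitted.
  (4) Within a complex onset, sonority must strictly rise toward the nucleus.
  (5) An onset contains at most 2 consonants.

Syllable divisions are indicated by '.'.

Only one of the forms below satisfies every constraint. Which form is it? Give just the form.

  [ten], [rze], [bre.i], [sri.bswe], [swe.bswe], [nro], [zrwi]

[nro]

[ten] — violates constraint 3: syllable 1 coda /n/ has 1 consonant (> 0) → not permitted
[rze] — violates constraint 4: syllable 1 onset /rz/: /r/ (liquid, 4) → /z/ (fricative, 2) does not rise → not permitted
[bre.i] — violates constraint 1: word begins with /b/ → not permitted
[sri.bswe] — violates constraint 5: syllable 2 onset /bsw/ has 3 consonants (> 2) → not permitted
[swe.bswe] — violates constraint 5: syllable 2 onset /bsw/ has 3 consonants (> 2) → not permitted
[nro] — σ1 onset /nr/ (3→4 rises), coda /∅/ ok → permitted
[zrwi] — violates constraint 5: syllable 1 onset /zrw/ has 3 consonants (> 2) → not permitted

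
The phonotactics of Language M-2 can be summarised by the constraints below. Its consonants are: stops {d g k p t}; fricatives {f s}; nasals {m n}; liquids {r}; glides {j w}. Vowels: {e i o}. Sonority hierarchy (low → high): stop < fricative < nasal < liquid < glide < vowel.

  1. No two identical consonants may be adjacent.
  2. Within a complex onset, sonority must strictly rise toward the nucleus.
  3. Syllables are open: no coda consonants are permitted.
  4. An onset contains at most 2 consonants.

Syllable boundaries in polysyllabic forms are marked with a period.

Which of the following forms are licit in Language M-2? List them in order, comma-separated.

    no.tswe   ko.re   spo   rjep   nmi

ko.re

no.tswe — violates constraint 4: syllable 2 onset /tsw/ has 3 consonants (> 2) → illicit
ko.re — σ1 onset /k/, coda /∅/ ok; σ2 onset /r/, coda /∅/ ok → licit
spo — violates constraint 2: syllable 1 onset /sp/: /s/ (fricative, 2) → /p/ (stop, 1) does not rise → illicit
rjep — violates constraint 3: syllable 1 coda /p/ has 1 consonant (> 0) → illicit
nmi — violates constraint 2: syllable 1 onset /nm/: /n/ (nasal, 3) → /m/ (nasal, 3) does not rise → illicit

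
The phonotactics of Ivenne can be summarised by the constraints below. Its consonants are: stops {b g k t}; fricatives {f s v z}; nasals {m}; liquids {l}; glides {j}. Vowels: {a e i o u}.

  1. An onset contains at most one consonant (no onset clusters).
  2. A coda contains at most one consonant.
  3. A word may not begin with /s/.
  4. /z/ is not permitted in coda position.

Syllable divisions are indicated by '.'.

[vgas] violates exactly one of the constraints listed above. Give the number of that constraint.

1

[vgas]: syllable 1 onset /vg/ has 2 consonants (> 1).
This is a violation of constraint 1: "An onset contains at most one consonant (no onset clusters)."
The remaining constraints (2, 3, 4) are satisfied.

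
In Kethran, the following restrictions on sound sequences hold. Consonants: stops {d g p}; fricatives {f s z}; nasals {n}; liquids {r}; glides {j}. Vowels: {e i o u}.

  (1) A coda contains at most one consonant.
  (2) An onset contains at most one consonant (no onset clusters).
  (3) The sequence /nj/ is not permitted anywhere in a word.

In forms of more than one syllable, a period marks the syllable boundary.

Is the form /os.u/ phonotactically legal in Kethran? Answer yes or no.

/os.u/ — σ1 onset /∅/, coda /s/ ok; σ2 onset /∅/, coda /∅/ ok → phonotactically legal

yes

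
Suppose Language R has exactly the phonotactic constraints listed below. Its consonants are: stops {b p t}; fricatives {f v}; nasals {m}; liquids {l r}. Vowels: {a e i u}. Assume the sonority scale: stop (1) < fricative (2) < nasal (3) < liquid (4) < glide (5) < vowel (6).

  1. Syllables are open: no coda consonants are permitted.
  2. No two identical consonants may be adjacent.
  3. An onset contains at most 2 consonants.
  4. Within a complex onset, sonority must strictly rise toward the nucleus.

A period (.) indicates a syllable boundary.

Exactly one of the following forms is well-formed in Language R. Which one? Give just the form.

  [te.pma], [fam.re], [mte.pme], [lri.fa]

[te.pma] — σ1 onset /t/, coda /∅/ ok; σ2 onset /pm/ (1→3 rises), coda /∅/ ok → well-formed
[fam.re] — violates constraint 1: syllable 1 coda /m/ has 1 consonant (> 0) → ill-formed
[mte.pme] — violates constraint 4: syllable 1 onset /mt/: /m/ (nasal, 3) → /t/ (stop, 1) does not rise → ill-formed
[lri.fa] — violates constraint 4: syllable 1 onset /lr/: /l/ (liquid, 4) → /r/ (liquid, 4) does not rise → ill-formed

[te.pma]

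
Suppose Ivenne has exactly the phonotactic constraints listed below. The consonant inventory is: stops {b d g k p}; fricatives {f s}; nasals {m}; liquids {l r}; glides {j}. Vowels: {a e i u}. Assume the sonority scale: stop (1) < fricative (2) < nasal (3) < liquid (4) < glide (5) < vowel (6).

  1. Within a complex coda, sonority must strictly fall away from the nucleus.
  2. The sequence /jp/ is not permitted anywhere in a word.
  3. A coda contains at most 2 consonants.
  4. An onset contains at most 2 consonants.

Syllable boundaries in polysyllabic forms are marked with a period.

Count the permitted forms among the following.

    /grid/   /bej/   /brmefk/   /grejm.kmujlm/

/grid/ — σ1 onset /gr/ (2C), coda /d/ ok → permitted
/bej/ — σ1 onset /b/, coda /j/ ok → permitted
/brmefk/ — violates constraint 4: syllable 1 onset /brm/ has 3 consonants (> 2) → not permitted
/grejm.kmujlm/ — violates constraint 3: syllable 2 coda /jlm/ has 3 consonants (> 2) → not permitted
Permitted: /grid/, /bej/ → 2.

2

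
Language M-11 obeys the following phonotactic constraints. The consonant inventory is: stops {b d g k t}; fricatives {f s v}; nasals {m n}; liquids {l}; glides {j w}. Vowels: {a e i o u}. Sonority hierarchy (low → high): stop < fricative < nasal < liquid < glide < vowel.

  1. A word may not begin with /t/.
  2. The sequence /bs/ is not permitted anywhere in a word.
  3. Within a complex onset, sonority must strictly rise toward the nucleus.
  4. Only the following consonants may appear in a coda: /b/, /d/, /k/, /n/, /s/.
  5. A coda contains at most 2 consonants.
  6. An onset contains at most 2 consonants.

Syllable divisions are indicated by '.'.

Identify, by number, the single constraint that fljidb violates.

fljidb: syllable 1 onset /flj/ has 3 consonants (> 2).
This is a violation of constraint 6: "An onset contains at most 2 consonants."
The remaining constraints (1, 2, 3, 4, 5) are satisfied.

6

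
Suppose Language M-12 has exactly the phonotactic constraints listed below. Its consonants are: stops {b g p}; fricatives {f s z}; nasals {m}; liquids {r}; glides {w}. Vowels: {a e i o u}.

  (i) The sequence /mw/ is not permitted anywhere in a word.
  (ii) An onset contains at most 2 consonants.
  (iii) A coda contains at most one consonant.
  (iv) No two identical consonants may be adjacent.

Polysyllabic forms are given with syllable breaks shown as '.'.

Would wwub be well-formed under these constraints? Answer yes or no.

wwub — violates constraint (iv): adjacent identical consonants /ww/ → ill-formed

no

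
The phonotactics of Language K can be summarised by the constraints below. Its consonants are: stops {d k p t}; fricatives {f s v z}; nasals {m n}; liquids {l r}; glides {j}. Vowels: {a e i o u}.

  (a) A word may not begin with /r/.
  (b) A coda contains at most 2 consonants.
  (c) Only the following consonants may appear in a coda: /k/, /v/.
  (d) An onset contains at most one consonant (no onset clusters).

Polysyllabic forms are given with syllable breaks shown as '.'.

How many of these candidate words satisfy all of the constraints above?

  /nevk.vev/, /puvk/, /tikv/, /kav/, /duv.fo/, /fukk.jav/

/nevk.vev/ — σ1 onset /n/, coda /vk/ (2C) ok; σ2 onset /v/, coda /v/ ok → well-formed
/puvk/ — σ1 onset /p/, coda /vk/ (2C) ok → well-formed
/tikv/ — σ1 onset /t/, coda /kv/ (2C) ok → well-formed
/kav/ — σ1 onset /k/, coda /v/ ok → well-formed
/duv.fo/ — σ1 onset /d/, coda /v/ ok; σ2 onset /f/, coda /∅/ ok → well-formed
/fukk.jav/ — σ1 onset /f/, coda /kk/ (2C) ok; σ2 onset /j/, coda /v/ ok → well-formed
Well-formed: /nevk.vev/, /puvk/, /tikv/, /kav/, /duv.fo/, /fukk.jav/ → 6.

6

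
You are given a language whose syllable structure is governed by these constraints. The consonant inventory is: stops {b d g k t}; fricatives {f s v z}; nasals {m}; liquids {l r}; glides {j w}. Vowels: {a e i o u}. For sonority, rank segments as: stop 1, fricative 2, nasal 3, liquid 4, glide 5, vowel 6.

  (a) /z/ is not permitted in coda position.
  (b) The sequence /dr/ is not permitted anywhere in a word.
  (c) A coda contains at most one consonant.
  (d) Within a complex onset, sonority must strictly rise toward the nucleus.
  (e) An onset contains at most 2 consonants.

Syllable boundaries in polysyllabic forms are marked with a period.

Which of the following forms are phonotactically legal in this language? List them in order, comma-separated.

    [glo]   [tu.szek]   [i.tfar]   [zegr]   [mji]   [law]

[glo], [i.tfar], [mji], [law]

[glo] — σ1 onset /gl/ (1→4 rises), coda /∅/ ok → phonotactically legal
[tu.szek] — violates constraint (d): syllable 2 onset /sz/: /s/ (fricative, 2) → /z/ (fricative, 2) does not rise → phonotactically illegal
[i.tfar] — σ1 onset /∅/, coda /∅/ ok; σ2 onset /tf/ (1→2 rises), coda /r/ ok → phonotactically legal
[zegr] — violates constraint (c): syllable 1 coda /gr/ has 2 consonants (> 1) → phonotactically illegal
[mji] — σ1 onset /mj/ (3→5 rises), coda /∅/ ok → phonotactically legal
[law] — σ1 onset /l/, coda /w/ ok → phonotactically legal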